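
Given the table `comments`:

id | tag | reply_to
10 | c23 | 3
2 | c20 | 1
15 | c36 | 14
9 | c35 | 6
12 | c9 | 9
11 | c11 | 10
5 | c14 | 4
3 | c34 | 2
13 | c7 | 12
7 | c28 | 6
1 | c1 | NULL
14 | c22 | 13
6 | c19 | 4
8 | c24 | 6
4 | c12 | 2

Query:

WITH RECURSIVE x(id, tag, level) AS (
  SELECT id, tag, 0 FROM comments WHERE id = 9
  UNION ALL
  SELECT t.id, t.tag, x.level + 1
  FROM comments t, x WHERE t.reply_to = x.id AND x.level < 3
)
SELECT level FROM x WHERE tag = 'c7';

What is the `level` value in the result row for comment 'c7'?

Base: id=9 (c35) at level 0.
Iteration 1: rows with reply_to in {9} -> c9 (id 12, level 1).
Iteration 2: rows with reply_to in {12} -> c7 (id 13, level 2).
Iteration 3: rows with reply_to in {13} -> c22 (id 14, level 3).
Iteration 4: level < 3 fails for all current rows; recursion stops.

2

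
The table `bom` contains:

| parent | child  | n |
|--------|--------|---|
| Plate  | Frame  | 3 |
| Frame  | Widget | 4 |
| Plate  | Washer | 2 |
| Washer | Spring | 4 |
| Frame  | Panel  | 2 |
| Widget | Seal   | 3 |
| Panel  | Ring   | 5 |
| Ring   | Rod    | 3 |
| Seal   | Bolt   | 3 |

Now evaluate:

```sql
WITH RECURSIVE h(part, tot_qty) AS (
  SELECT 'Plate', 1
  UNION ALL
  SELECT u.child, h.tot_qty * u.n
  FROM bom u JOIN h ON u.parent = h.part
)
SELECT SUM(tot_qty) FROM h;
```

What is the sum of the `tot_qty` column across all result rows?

296

Base: (Plate, tot_qty=1).
Iteration 1: components of {Plate} -> Frame = 1*3 = 3, Washer = 1*2 = 2.
Iteration 2: components of {Frame,Washer} -> Panel = 3*2 = 6, Spring = 2*4 = 8, Widget = 3*4 = 12.
Iteration 3: components of {Panel,Spring,Widget} -> Ring = 6*5 = 30, Seal = 12*3 = 36.
Iteration 4: components of {Ring,Seal} -> Bolt = 36*3 = 108, Rod = 30*3 = 90.
Iteration 5: no further components; recursion stops.
SUM(tot_qty) = 1 + 3 + 2 + 12 + 6 + 8 + 36 + 30 + 108 + 90 = 296.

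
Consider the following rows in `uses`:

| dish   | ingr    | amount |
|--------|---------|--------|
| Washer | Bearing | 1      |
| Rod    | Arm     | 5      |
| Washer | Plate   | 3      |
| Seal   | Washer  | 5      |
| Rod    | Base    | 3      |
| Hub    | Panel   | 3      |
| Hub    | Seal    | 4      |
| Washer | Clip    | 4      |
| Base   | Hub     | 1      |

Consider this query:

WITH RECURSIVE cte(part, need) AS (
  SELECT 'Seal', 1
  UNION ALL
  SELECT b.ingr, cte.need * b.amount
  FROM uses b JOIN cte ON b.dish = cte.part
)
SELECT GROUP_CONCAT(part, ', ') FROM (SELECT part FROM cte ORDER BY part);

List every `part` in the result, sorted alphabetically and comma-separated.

Base: (Seal, need=1).
Iteration 1: components of {Seal} -> Washer = 1*5 = 5.
Iteration 2: components of {Washer} -> Bearing = 5*1 = 5, Clip = 5*4 = 20, Plate = 5*3 = 15.
Iteration 3: no further components; recursion stops.

Bearing, Clip, Plate, Seal, Washer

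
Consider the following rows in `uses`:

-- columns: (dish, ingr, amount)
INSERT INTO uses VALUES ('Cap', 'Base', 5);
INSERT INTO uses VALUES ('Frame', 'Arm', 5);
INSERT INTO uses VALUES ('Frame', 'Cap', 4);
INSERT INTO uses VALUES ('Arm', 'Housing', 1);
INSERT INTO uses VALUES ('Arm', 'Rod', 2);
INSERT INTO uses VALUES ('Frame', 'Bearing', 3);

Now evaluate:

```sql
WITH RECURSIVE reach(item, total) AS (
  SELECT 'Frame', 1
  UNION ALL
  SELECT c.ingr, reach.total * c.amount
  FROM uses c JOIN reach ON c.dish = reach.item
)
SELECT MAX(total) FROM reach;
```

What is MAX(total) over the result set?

20

Base: (Frame, total=1).
Iteration 1: components of {Frame} -> Arm = 1*5 = 5, Bearing = 1*3 = 3, Cap = 1*4 = 4.
Iteration 2: components of {Arm,Bearing,Cap} -> Base = 4*5 = 20, Housing = 5*1 = 5, Rod = 5*2 = 10.
Iteration 3: no further components; recursion stops.
total values: 1, 3, 5, 4, 10, 5, 20; the maximum is 20.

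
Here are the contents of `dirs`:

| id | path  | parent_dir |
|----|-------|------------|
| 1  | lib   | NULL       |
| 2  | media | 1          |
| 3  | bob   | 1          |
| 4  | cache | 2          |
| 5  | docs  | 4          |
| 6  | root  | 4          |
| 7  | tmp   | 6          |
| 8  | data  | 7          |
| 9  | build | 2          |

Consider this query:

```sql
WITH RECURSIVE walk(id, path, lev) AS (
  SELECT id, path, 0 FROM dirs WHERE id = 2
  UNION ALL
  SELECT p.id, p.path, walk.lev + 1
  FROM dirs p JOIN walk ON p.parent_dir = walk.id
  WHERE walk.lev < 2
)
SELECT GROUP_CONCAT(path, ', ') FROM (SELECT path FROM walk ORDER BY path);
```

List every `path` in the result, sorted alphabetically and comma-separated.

Base: id=2 (media) at lev 0.
Iteration 1: rows with parent_dir in {2} -> cache (id 4, lev 1), build (id 9, lev 1).
Iteration 2: rows with parent_dir in {4,9} -> docs (id 5, lev 2), root (id 6, lev 2).
Iteration 3: lev < 2 fails for all current rows; recursion stops.

build, cache, docs, media, root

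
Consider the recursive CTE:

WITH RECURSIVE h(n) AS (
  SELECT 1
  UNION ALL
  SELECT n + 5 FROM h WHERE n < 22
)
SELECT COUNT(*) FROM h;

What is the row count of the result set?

Base: n=1.
Iteration 1: 1 < 22 holds -> n = 1 + 5 = 6.
Iteration 2: 6 < 22 holds -> n = 6 + 5 = 11.
Iteration 3: 11 < 22 holds -> n = 11 + 5 = 16.
Iteration 4: 16 < 22 holds -> n = 16 + 5 = 21.
Iteration 5: 21 < 22 holds -> n = 21 + 5 = 26.
Iteration 6: 26 < 22 fails; recursion stops.
Total rows emitted: 6.

6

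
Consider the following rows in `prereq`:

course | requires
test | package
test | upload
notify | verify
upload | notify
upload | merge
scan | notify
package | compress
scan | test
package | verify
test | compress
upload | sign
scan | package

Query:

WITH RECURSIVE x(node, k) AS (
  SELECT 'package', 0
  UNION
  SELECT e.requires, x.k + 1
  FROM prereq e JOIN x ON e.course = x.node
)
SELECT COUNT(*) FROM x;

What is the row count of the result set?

3

Base: (package, k=0).
Iteration 1: edges from {package} -> (compress, k=1), (verify, k=1).
Iteration 2: no outgoing edges from {compress,verify}; recursion stops.
Total rows emitted: 3.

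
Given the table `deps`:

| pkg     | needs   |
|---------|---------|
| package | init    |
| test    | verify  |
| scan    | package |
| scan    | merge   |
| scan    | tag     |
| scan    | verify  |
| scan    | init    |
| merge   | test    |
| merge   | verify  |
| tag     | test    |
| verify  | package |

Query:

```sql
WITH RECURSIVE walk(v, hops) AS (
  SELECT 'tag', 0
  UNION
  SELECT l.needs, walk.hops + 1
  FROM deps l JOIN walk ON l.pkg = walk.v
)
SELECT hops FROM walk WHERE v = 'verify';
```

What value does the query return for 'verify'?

2

Base: (tag, hops=0).
Iteration 1: edges from {tag} -> (test, hops=1).
Iteration 2: edges from {test} -> (verify, hops=2).
Iteration 3: edges from {verify} -> (package, hops=3).
Iteration 4: edges from {package} -> (init, hops=4).
Iteration 5: no outgoing edges from {init}; recursion stops.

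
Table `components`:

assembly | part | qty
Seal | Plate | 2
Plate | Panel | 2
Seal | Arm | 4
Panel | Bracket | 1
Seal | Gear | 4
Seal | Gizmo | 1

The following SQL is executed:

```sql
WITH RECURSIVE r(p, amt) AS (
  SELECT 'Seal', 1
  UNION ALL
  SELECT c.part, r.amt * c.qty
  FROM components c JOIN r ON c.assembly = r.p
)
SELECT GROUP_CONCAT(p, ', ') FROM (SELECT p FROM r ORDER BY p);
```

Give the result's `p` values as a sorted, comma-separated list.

Base: (Seal, amt=1).
Iteration 1: components of {Seal} -> Arm = 1*4 = 4, Gear = 1*4 = 4, Gizmo = 1*1 = 1, Plate = 1*2 = 2.
Iteration 2: components of {Arm,Gear,Gizmo,Plate} -> Panel = 2*2 = 4.
Iteration 3: components of {Panel} -> Bracket = 4*1 = 4.
Iteration 4: no further components; recursion stops.

Arm, Bracket, Gear, Gizmo, Panel, Plate, Seal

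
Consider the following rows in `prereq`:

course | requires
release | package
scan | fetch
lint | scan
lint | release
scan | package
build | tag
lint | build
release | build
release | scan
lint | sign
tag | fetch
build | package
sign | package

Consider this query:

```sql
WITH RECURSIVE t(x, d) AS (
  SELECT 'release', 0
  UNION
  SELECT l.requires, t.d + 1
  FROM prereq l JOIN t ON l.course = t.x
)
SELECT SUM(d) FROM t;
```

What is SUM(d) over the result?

12

Base: (release, d=0).
Iteration 1: edges from {release} -> (build, d=1), (package, d=1), (scan, d=1).
Iteration 2: edges from {build,package,scan} -> (fetch, d=2), (package, d=2), (tag, d=2). [UNION drops 1 duplicate row(s)]
Iteration 3: edges from {fetch,package,tag} -> (fetch, d=3).
Iteration 4: no outgoing edges from {fetch}; recursion stops.
SUM(d) = 0 + 1 + 1 + 1 + 2 + 2 + 2 + 3 = 12.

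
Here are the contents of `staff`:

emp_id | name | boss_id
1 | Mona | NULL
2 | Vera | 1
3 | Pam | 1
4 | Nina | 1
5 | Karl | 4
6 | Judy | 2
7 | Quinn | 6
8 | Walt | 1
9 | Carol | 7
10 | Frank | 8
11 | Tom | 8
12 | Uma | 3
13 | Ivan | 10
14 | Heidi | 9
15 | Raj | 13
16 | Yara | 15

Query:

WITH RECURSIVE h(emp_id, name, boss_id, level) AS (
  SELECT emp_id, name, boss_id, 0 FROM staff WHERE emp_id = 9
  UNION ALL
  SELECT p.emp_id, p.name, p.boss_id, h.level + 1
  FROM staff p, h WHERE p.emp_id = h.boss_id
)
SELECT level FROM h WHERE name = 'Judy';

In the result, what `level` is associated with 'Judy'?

2

Base: emp_id=9 (Carol), boss_id=7, level 0.
Iteration 1: join on emp_id=7 -> Quinn (id 7, boss_id=6, level 1).
Iteration 2: join on emp_id=6 -> Judy (id 6, boss_id=2, level 2).
Iteration 3: join on emp_id=2 -> Vera (id 2, boss_id=1, level 3).
Iteration 4: join on emp_id=1 -> Mona (id 1, boss_id=NULL, level 4).
Iteration 5: boss_id is NULL; no match; recursion stops.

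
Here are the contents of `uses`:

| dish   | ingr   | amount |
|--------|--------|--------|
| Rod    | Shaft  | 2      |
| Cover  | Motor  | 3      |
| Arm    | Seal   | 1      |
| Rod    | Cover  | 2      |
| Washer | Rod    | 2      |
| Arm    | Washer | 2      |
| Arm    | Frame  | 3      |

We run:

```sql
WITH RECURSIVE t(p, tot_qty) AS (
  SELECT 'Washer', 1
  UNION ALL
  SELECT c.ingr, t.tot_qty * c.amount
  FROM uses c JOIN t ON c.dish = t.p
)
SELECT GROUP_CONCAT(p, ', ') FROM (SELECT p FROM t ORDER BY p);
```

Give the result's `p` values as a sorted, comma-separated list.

Cover, Motor, Rod, Shaft, Washer

Base: (Washer, tot_qty=1).
Iteration 1: components of {Washer} -> Rod = 1*2 = 2.
Iteration 2: components of {Rod} -> Cover = 2*2 = 4, Shaft = 2*2 = 4.
Iteration 3: components of {Cover,Shaft} -> Motor = 4*3 = 12.
Iteration 4: no further components; recursion stops.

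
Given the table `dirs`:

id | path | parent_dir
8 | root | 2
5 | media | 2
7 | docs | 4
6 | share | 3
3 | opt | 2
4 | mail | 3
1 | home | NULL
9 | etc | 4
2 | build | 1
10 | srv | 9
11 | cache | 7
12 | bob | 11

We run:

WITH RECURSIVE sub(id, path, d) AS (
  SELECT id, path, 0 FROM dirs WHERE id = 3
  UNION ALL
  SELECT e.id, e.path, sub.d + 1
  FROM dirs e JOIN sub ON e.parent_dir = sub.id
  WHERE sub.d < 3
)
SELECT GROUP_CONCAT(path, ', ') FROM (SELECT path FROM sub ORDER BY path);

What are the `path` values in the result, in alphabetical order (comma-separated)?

Base: id=3 (opt) at d 0.
Iteration 1: rows with parent_dir in {3} -> mail (id 4, d 1), share (id 6, d 1).
Iteration 2: rows with parent_dir in {4,6} -> docs (id 7, d 2), etc (id 9, d 2).
Iteration 3: rows with parent_dir in {7,9} -> srv (id 10, d 3), cache (id 11, d 3).
Iteration 4: d < 3 fails for all current rows; recursion stops.

cache, docs, etc, mail, opt, share, srv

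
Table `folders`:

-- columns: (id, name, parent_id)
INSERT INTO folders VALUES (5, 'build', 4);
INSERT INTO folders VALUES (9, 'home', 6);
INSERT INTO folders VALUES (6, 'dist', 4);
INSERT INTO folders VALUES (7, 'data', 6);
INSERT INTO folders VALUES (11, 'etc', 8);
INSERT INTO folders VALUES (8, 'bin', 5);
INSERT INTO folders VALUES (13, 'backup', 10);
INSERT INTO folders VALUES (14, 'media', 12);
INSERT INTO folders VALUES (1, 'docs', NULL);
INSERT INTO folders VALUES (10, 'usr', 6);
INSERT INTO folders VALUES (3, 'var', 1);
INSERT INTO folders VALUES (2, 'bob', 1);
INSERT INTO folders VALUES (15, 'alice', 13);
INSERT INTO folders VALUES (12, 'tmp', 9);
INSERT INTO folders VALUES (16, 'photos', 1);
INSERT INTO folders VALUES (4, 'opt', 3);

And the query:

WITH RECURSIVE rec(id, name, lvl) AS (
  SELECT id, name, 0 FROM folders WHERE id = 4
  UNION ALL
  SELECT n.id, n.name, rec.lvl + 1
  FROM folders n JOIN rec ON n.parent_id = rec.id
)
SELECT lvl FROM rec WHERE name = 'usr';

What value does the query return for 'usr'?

Base: id=4 (opt) at lvl 0.
Iteration 1: rows with parent_id in {4} -> build (id 5, lvl 1), dist (id 6, lvl 1).
Iteration 2: rows with parent_id in {5,6} -> data (id 7, lvl 2), bin (id 8, lvl 2), home (id 9, lvl 2), usr (id 10, lvl 2).
Iteration 3: rows with parent_id in {7,8,9,10} -> etc (id 11, lvl 3), tmp (id 12, lvl 3), backup (id 13, lvl 3).
Iteration 4: rows with parent_id in {11,12,13} -> media (id 14, lvl 4), alice (id 15, lvl 4).
Iteration 5: no rows with parent_id in {14,15}; recursion stops.

2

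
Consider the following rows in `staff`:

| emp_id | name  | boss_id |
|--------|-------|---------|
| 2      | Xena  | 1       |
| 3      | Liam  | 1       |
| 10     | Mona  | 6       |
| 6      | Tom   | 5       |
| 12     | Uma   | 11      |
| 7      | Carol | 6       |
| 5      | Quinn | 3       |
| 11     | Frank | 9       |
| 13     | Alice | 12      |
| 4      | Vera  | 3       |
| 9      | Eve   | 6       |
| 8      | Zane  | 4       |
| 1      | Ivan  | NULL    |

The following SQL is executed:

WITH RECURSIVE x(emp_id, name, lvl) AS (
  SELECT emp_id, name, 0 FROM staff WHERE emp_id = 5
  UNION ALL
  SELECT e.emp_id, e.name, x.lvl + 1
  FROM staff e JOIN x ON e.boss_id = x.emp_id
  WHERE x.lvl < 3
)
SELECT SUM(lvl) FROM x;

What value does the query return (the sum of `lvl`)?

Base: emp_id=5 (Quinn) at lvl 0.
Iteration 1: rows with boss_id in {5} -> Tom (id 6, lvl 1).
Iteration 2: rows with boss_id in {6} -> Carol (id 7, lvl 2), Eve (id 9, lvl 2), Mona (id 10, lvl 2).
Iteration 3: rows with boss_id in {7,9,10} -> Frank (id 11, lvl 3).
Iteration 4: lvl < 3 fails for all current rows; recursion stops.
SUM(lvl) = 0 + 1 + 2 + 2 + 2 + 3 = 10.

10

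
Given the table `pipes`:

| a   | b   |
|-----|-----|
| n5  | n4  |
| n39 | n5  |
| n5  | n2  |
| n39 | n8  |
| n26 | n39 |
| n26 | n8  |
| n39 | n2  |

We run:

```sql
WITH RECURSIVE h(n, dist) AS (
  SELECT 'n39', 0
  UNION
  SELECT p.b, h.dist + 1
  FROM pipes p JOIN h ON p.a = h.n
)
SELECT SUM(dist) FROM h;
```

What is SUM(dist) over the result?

7

Base: (n39, dist=0).
Iteration 1: edges from {n39} -> (n2, dist=1), (n5, dist=1), (n8, dist=1).
Iteration 2: edges from {n2,n5,n8} -> (n2, dist=2), (n4, dist=2).
Iteration 3: no outgoing edges from {n2,n4}; recursion stops.
SUM(dist) = 0 + 1 + 1 + 1 + 2 + 2 = 7.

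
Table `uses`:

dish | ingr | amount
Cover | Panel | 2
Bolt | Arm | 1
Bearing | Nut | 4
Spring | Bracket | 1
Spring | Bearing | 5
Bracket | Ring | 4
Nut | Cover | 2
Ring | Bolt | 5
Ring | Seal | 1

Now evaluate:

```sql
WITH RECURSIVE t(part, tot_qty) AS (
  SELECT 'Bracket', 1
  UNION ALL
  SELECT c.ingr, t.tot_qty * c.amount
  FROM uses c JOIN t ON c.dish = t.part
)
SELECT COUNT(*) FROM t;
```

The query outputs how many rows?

5

Base: (Bracket, tot_qty=1).
Iteration 1: components of {Bracket} -> Ring = 1*4 = 4.
Iteration 2: components of {Ring} -> Bolt = 4*5 = 20, Seal = 4*1 = 4.
Iteration 3: components of {Bolt,Seal} -> Arm = 20*1 = 20.
Iteration 4: no further components; recursion stops.
Total rows emitted: 5.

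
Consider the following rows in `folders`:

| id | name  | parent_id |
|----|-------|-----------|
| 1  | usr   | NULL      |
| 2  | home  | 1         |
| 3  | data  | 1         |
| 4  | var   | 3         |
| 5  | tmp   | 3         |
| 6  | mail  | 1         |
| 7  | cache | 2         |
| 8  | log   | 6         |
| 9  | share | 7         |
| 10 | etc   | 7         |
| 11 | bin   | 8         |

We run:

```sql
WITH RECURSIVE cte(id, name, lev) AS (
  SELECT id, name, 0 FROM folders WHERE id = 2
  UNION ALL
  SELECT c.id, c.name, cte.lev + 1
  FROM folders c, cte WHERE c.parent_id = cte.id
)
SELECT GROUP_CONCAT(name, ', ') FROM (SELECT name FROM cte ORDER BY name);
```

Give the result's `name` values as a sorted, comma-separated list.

Base: id=2 (home) at lev 0.
Iteration 1: rows with parent_id in {2} -> cache (id 7, lev 1).
Iteration 2: rows with parent_id in {7} -> share (id 9, lev 2), etc (id 10, lev 2).
Iteration 3: no rows with parent_id in {9,10}; recursion stops.

cache, etc, home, share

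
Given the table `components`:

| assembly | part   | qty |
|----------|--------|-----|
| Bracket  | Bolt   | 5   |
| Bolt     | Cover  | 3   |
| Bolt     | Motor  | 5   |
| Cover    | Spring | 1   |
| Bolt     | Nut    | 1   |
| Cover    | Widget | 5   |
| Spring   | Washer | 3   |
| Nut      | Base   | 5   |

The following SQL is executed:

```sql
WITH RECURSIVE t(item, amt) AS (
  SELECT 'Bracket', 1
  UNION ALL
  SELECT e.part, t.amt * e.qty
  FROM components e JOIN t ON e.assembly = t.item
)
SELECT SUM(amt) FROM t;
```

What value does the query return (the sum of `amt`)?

Base: (Bracket, amt=1).
Iteration 1: components of {Bracket} -> Bolt = 1*5 = 5.
Iteration 2: components of {Bolt} -> Cover = 5*3 = 15, Motor = 5*5 = 25, Nut = 5*1 = 5.
Iteration 3: components of {Cover,Motor,Nut} -> Base = 5*5 = 25, Spring = 15*1 = 15, Widget = 15*5 = 75.
Iteration 4: components of {Base,Spring,Widget} -> Washer = 15*3 = 45.
Iteration 5: no further components; recursion stops.
SUM(amt) = 1 + 5 + 15 + 25 + 5 + 15 + 75 + 25 + 45 = 211.

211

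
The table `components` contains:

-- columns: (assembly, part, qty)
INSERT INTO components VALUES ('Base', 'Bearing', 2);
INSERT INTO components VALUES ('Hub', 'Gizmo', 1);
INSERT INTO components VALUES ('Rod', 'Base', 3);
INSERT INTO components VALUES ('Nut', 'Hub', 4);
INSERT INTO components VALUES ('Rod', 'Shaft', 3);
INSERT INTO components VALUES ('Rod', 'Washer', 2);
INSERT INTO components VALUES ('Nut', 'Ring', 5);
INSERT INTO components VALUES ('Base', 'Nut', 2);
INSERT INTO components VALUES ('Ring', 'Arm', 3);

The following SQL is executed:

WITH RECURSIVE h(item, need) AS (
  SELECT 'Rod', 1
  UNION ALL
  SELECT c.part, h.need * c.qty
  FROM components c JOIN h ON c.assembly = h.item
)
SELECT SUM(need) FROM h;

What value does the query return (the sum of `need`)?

189

Base: (Rod, need=1).
Iteration 1: components of {Rod} -> Base = 1*3 = 3, Shaft = 1*3 = 3, Washer = 1*2 = 2.
Iteration 2: components of {Base,Shaft,Washer} -> Bearing = 3*2 = 6, Nut = 3*2 = 6.
Iteration 3: components of {Bearing,Nut} -> Hub = 6*4 = 24, Ring = 6*5 = 30.
Iteration 4: components of {Hub,Ring} -> Arm = 30*3 = 90, Gizmo = 24*1 = 24.
Iteration 5: no further components; recursion stops.
SUM(need) = 1 + 3 + 3 + 2 + 6 + 6 + 30 + 24 + 90 + 24 = 189.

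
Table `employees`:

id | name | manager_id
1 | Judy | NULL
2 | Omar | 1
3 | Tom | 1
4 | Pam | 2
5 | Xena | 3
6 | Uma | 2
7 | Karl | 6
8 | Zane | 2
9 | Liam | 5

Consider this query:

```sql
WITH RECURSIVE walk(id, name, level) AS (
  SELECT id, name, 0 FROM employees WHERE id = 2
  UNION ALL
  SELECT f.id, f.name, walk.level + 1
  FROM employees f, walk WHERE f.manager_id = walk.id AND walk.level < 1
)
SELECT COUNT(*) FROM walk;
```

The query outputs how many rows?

Base: id=2 (Omar) at level 0.
Iteration 1: rows with manager_id in {2} -> Pam (id 4, level 1), Uma (id 6, level 1), Zane (id 8, level 1).
Iteration 2: level < 1 fails for all current rows; recursion stops.
Total rows emitted: 4.

4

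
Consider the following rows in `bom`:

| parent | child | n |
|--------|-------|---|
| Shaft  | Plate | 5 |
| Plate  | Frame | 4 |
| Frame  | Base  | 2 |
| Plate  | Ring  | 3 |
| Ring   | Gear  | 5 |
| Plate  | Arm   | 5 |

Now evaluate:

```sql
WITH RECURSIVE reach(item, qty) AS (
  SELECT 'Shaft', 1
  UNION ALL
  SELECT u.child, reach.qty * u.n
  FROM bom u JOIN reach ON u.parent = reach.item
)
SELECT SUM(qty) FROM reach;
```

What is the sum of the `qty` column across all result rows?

Base: (Shaft, qty=1).
Iteration 1: components of {Shaft} -> Plate = 1*5 = 5.
Iteration 2: components of {Plate} -> Arm = 5*5 = 25, Frame = 5*4 = 20, Ring = 5*3 = 15.
Iteration 3: components of {Arm,Frame,Ring} -> Base = 20*2 = 40, Gear = 15*5 = 75.
Iteration 4: no further components; recursion stops.
SUM(qty) = 1 + 5 + 20 + 15 + 25 + 40 + 75 = 181.

181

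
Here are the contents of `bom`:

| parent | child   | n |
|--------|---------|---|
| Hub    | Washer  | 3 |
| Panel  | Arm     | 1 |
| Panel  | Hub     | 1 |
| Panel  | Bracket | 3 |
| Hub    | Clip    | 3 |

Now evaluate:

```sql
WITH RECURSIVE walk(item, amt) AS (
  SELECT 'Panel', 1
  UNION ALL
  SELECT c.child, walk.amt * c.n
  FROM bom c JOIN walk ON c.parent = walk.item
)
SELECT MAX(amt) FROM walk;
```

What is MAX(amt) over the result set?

Base: (Panel, amt=1).
Iteration 1: components of {Panel} -> Arm = 1*1 = 1, Bracket = 1*3 = 3, Hub = 1*1 = 1.
Iteration 2: components of {Arm,Bracket,Hub} -> Clip = 1*3 = 3, Washer = 1*3 = 3.
Iteration 3: no further components; recursion stops.
amt values: 1, 3, 1, 1, 3, 3; the maximum is 3.

3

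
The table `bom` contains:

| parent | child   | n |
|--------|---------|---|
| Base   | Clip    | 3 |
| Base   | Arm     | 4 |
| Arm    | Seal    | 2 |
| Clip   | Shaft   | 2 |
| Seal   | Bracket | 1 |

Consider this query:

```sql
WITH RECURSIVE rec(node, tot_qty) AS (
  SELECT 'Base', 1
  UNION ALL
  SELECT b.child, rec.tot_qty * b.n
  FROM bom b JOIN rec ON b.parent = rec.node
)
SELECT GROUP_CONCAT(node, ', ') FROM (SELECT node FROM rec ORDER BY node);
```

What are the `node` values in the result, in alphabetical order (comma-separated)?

Base: (Base, tot_qty=1).
Iteration 1: components of {Base} -> Arm = 1*4 = 4, Clip = 1*3 = 3.
Iteration 2: components of {Arm,Clip} -> Seal = 4*2 = 8, Shaft = 3*2 = 6.
Iteration 3: components of {Seal,Shaft} -> Bracket = 8*1 = 8.
Iteration 4: no further components; recursion stops.

Arm, Base, Bracket, Clip, Seal, Shaft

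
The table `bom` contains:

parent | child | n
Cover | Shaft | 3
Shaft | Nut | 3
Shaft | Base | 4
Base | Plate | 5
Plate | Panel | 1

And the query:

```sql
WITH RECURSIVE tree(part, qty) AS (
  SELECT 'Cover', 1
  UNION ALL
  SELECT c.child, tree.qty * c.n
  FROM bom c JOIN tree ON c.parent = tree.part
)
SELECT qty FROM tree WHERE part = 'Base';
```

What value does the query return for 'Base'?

12

Base: (Cover, qty=1).
Iteration 1: components of {Cover} -> Shaft = 1*3 = 3.
Iteration 2: components of {Shaft} -> Base = 3*4 = 12, Nut = 3*3 = 9.
Iteration 3: components of {Base,Nut} -> Plate = 12*5 = 60.
Iteration 4: components of {Plate} -> Panel = 60*1 = 60.
Iteration 5: no further components; recursion stops.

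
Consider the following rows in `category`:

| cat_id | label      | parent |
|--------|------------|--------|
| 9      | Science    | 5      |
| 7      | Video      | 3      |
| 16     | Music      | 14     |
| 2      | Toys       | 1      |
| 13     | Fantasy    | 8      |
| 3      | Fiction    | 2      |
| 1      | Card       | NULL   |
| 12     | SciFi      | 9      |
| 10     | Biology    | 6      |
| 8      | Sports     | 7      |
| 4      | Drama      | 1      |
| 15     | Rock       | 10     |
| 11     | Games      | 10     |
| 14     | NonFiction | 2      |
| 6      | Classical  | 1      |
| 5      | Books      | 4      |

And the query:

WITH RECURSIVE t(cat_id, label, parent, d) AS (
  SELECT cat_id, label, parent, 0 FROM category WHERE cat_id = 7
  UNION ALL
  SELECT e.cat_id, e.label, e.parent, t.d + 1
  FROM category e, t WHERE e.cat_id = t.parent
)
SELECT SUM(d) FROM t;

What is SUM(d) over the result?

Base: cat_id=7 (Video), parent=3, d 0.
Iteration 1: join on cat_id=3 -> Fiction (id 3, parent=2, d 1).
Iteration 2: join on cat_id=2 -> Toys (id 2, parent=1, d 2).
Iteration 3: join on cat_id=1 -> Card (id 1, parent=NULL, d 3).
Iteration 4: parent is NULL; no match; recursion stops.
SUM(d) = 0 + 1 + 2 + 3 = 6.

6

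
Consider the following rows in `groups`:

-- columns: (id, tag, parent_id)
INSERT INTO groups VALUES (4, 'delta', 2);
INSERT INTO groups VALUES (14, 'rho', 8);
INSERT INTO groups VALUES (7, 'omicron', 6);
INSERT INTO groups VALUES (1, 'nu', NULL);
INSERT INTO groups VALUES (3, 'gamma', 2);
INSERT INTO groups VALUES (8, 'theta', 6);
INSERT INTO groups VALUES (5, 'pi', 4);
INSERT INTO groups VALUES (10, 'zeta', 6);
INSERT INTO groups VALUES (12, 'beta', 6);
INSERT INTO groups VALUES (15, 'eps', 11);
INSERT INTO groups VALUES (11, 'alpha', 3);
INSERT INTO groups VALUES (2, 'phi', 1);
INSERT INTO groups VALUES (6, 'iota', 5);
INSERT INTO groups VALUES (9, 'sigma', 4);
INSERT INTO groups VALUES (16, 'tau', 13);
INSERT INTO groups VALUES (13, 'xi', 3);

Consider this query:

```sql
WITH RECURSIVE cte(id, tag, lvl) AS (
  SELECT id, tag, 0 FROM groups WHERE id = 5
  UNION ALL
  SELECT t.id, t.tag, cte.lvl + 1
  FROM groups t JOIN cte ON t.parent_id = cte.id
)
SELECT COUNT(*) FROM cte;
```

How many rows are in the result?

Base: id=5 (pi) at lvl 0.
Iteration 1: rows with parent_id in {5} -> iota (id 6, lvl 1).
Iteration 2: rows with parent_id in {6} -> omicron (id 7, lvl 2), theta (id 8, lvl 2), zeta (id 10, lvl 2), beta (id 12, lvl 2).
Iteration 3: rows with parent_id in {7,8,10,12} -> rho (id 14, lvl 3).
Iteration 4: no rows with parent_id in {14}; recursion stops.
Total rows emitted: 7.

7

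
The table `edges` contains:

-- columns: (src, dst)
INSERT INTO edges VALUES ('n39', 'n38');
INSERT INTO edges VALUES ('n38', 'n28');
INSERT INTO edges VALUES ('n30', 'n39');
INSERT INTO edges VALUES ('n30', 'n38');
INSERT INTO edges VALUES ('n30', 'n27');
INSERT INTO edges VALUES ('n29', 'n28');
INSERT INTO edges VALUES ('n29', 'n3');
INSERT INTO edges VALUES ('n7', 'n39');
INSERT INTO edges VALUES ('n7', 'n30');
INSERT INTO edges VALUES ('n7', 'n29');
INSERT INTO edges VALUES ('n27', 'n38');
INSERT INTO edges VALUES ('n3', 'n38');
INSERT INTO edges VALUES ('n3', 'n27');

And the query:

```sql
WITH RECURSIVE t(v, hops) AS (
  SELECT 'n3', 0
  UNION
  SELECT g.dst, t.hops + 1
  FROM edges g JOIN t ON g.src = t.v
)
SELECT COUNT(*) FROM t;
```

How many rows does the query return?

Base: (n3, hops=0).
Iteration 1: edges from {n3} -> (n27, hops=1), (n38, hops=1).
Iteration 2: edges from {n27,n38} -> (n28, hops=2), (n38, hops=2).
Iteration 3: edges from {n28,n38} -> (n28, hops=3).
Iteration 4: no outgoing edges from {n28}; recursion stops.
Total rows emitted: 6.

6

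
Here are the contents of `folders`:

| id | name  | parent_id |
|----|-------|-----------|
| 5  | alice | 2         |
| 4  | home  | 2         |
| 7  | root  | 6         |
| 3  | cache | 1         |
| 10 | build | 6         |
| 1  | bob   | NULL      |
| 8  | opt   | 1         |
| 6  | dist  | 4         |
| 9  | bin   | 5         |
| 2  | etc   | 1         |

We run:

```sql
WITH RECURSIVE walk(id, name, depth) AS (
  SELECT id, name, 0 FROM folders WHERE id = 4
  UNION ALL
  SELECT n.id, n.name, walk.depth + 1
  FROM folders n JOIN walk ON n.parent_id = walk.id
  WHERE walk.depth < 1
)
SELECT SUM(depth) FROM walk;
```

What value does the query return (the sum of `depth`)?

Base: id=4 (home) at depth 0.
Iteration 1: rows with parent_id in {4} -> dist (id 6, depth 1).
Iteration 2: depth < 1 fails for all current rows; recursion stops.
SUM(depth) = 0 + 1 = 1.

1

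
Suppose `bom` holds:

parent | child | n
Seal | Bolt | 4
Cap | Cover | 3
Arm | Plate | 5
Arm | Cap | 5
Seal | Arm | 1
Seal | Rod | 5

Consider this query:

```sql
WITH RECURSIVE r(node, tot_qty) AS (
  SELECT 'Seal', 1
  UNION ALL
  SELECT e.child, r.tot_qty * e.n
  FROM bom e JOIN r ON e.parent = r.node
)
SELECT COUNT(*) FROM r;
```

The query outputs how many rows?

7

Base: (Seal, tot_qty=1).
Iteration 1: components of {Seal} -> Arm = 1*1 = 1, Bolt = 1*4 = 4, Rod = 1*5 = 5.
Iteration 2: components of {Arm,Bolt,Rod} -> Cap = 1*5 = 5, Plate = 1*5 = 5.
Iteration 3: components of {Cap,Plate} -> Cover = 5*3 = 15.
Iteration 4: no further components; recursion stops.
Total rows emitted: 7.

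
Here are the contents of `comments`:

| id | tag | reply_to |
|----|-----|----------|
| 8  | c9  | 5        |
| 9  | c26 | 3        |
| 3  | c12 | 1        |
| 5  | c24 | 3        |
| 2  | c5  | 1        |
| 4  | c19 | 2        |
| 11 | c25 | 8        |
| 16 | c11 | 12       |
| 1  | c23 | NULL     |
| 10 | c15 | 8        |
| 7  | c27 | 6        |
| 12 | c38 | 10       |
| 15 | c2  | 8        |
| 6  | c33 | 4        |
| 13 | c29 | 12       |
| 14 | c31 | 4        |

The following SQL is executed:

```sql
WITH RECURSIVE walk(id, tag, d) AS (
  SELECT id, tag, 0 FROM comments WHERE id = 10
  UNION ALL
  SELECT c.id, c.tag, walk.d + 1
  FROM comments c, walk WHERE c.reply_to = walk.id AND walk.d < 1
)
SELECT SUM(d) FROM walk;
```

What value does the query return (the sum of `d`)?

1

Base: id=10 (c15) at d 0.
Iteration 1: rows with reply_to in {10} -> c38 (id 12, d 1).
Iteration 2: d < 1 fails for all current rows; recursion stops.
SUM(d) = 0 + 1 = 1.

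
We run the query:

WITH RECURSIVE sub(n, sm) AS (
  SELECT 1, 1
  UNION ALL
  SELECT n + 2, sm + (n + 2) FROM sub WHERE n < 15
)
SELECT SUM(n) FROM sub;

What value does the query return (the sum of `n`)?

Base: n=1, sm=1.
Iteration 1: 1 < 15 holds -> n = 1 + 2 = 3, sm = 1 + 3 = 4.
Iteration 2: 3 < 15 holds -> n = 3 + 2 = 5, sm = 4 + 5 = 9.
Iteration 3: 5 < 15 holds -> n = 5 + 2 = 7, sm = 9 + 7 = 16.
Iteration 4: 7 < 15 holds -> n = 7 + 2 = 9, sm = 16 + 9 = 25.
Iteration 5: 9 < 15 holds -> n = 9 + 2 = 11, sm = 25 + 11 = 36.
Iteration 6: 11 < 15 holds -> n = 11 + 2 = 13, sm = 36 + 13 = 49.
Iteration 7: 13 < 15 holds -> n = 13 + 2 = 15, sm = 49 + 15 = 64.
Iteration 8: 15 < 15 fails; recursion stops.
SUM(n) = 1 + 3 + 5 + 7 + 9 + 11 + 13 + 15 = 64.

64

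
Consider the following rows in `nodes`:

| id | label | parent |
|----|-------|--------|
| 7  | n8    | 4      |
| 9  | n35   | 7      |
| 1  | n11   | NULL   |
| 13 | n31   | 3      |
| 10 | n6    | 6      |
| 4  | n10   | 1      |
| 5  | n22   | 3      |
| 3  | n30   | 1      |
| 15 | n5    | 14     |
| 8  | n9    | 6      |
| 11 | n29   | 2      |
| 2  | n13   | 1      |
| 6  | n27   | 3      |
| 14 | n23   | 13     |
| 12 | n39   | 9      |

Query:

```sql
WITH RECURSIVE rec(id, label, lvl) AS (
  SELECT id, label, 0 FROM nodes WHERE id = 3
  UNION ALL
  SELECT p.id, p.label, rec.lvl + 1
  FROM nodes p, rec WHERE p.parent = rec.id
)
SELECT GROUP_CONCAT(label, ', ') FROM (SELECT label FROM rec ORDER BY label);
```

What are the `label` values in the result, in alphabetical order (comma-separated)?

n22, n23, n27, n30, n31, n5, n6, n9

Base: id=3 (n30) at lvl 0.
Iteration 1: rows with parent in {3} -> n22 (id 5, lvl 1), n27 (id 6, lvl 1), n31 (id 13, lvl 1).
Iteration 2: rows with parent in {5,6,13} -> n9 (id 8, lvl 2), n6 (id 10, lvl 2), n23 (id 14, lvl 2).
Iteration 3: rows with parent in {8,10,14} -> n5 (id 15, lvl 3).
Iteration 4: no rows with parent in {15}; recursion stops.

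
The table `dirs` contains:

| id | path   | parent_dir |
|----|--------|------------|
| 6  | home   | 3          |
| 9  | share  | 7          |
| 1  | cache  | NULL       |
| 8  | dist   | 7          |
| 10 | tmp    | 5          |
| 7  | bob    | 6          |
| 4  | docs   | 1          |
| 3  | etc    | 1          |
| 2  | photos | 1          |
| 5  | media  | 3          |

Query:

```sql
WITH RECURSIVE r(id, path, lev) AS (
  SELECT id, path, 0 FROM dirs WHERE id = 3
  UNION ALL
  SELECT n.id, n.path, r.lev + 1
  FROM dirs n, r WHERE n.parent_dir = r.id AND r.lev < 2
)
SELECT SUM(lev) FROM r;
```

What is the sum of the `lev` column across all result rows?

Base: id=3 (etc) at lev 0.
Iteration 1: rows with parent_dir in {3} -> media (id 5, lev 1), home (id 6, lev 1).
Iteration 2: rows with parent_dir in {5,6} -> bob (id 7, lev 2), tmp (id 10, lev 2).
Iteration 3: lev < 2 fails for all current rows; recursion stops.
SUM(lev) = 0 + 1 + 1 + 2 + 2 = 6.

6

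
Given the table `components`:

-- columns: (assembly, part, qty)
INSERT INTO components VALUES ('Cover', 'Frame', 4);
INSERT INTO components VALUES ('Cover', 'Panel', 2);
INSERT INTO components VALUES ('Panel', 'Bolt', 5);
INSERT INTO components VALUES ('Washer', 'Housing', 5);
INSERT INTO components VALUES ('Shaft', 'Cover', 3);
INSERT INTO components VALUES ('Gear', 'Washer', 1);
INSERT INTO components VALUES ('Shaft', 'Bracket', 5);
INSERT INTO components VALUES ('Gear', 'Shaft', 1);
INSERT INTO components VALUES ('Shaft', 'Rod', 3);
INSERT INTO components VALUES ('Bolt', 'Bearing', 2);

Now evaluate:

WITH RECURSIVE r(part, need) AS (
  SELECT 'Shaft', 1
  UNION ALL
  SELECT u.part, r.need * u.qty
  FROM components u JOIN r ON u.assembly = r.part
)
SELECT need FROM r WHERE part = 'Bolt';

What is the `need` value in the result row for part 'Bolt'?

Base: (Shaft, need=1).
Iteration 1: components of {Shaft} -> Bracket = 1*5 = 5, Cover = 1*3 = 3, Rod = 1*3 = 3.
Iteration 2: components of {Bracket,Cover,Rod} -> Frame = 3*4 = 12, Panel = 3*2 = 6.
Iteration 3: components of {Frame,Panel} -> Bolt = 6*5 = 30.
Iteration 4: components of {Bolt} -> Bearing = 30*2 = 60.
Iteration 5: no further components; recursion stops.

30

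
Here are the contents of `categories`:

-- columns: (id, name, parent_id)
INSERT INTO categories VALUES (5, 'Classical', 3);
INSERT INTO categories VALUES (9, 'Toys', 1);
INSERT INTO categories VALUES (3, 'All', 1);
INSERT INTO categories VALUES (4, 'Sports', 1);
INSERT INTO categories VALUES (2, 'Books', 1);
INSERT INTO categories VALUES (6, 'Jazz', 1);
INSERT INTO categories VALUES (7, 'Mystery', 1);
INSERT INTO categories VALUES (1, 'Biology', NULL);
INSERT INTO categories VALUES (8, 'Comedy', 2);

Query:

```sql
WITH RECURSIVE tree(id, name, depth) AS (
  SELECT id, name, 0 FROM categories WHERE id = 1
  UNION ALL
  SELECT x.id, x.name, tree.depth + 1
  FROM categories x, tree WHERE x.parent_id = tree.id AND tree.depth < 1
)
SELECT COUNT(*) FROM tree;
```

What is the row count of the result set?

7

Base: id=1 (Biology) at depth 0.
Iteration 1: rows with parent_id in {1} -> Books (id 2, depth 1), All (id 3, depth 1), Sports (id 4, depth 1), Jazz (id 6, depth 1), Mystery (id 7, depth 1), Toys (id 9, depth 1).
Iteration 2: depth < 1 fails for all current rows; recursion stops.
Total rows emitted: 7.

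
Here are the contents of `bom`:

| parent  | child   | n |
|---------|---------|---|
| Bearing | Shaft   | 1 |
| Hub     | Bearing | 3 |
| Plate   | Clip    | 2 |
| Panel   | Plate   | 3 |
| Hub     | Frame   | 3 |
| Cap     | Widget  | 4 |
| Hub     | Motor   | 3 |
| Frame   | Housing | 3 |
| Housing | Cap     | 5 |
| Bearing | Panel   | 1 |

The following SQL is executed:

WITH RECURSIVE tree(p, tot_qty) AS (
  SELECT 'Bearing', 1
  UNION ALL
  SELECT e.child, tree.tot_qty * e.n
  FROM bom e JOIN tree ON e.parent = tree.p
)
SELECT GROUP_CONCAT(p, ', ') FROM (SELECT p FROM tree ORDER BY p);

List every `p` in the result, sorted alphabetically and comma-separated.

Base: (Bearing, tot_qty=1).
Iteration 1: components of {Bearing} -> Panel = 1*1 = 1, Shaft = 1*1 = 1.
Iteration 2: components of {Panel,Shaft} -> Plate = 1*3 = 3.
Iteration 3: components of {Plate} -> Clip = 3*2 = 6.
Iteration 4: no further components; recursion stops.

Bearing, Clip, Panel, Plate, Shaft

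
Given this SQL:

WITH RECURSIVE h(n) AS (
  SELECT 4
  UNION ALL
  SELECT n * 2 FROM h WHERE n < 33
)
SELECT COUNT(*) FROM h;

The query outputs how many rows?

Base: n=4.
Iteration 1: 4 < 33 holds -> n = 4 * 2 = 8.
Iteration 2: 8 < 33 holds -> n = 8 * 2 = 16.
Iteration 3: 16 < 33 holds -> n = 16 * 2 = 32.
Iteration 4: 32 < 33 holds -> n = 32 * 2 = 64.
Iteration 5: 64 < 33 fails; recursion stops.
Total rows emitted: 5.

5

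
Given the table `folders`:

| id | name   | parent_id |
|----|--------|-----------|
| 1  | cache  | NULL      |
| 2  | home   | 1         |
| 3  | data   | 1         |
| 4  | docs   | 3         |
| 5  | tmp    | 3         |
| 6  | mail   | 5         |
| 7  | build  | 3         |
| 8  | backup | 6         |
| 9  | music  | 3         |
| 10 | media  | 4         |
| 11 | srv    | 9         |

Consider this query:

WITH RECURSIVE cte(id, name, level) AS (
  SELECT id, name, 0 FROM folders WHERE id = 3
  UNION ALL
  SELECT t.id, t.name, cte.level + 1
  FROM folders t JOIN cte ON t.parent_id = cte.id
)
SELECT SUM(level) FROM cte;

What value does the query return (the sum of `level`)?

Base: id=3 (data) at level 0.
Iteration 1: rows with parent_id in {3} -> docs (id 4, level 1), tmp (id 5, level 1), build (id 7, level 1), music (id 9, level 1).
Iteration 2: rows with parent_id in {4,5,7,9} -> mail (id 6, level 2), media (id 10, level 2), srv (id 11, level 2).
Iteration 3: rows with parent_id in {6,10,11} -> backup (id 8, level 3).
Iteration 4: no rows with parent_id in {8}; recursion stops.
SUM(level) = 0 + 1 + 1 + 1 + 1 + 2 + 2 + 2 + 3 = 13.

13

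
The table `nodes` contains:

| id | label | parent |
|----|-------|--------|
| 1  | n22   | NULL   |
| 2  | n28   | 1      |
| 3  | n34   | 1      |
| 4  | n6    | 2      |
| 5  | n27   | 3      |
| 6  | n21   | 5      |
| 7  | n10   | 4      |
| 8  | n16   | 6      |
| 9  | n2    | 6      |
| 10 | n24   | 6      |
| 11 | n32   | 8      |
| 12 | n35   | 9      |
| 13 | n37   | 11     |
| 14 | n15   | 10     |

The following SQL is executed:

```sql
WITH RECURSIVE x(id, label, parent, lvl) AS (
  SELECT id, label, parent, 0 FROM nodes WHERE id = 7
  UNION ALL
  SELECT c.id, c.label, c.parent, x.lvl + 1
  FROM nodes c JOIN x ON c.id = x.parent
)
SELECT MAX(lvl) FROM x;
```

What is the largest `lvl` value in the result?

3

Base: id=7 (n10), parent=4, lvl 0.
Iteration 1: join on id=4 -> n6 (id 4, parent=2, lvl 1).
Iteration 2: join on id=2 -> n28 (id 2, parent=1, lvl 2).
Iteration 3: join on id=1 -> n22 (id 1, parent=NULL, lvl 3).
Iteration 4: parent is NULL; no match; recursion stops.
lvl values: 0, 1, 2, 3; the maximum is 3.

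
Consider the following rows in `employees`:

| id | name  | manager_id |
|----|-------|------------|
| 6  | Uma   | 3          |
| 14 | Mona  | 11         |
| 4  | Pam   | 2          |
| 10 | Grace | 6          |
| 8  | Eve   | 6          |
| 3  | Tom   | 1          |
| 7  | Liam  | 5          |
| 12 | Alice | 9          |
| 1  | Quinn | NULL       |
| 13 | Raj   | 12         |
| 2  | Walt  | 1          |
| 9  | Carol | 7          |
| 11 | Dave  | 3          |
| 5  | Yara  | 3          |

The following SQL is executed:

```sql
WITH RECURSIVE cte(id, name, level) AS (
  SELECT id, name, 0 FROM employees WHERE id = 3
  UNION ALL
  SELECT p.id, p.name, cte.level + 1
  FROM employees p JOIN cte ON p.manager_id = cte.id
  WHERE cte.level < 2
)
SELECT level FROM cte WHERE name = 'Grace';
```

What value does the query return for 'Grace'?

2

Base: id=3 (Tom) at level 0.
Iteration 1: rows with manager_id in {3} -> Yara (id 5, level 1), Uma (id 6, level 1), Dave (id 11, level 1).
Iteration 2: rows with manager_id in {5,6,11} -> Liam (id 7, level 2), Eve (id 8, level 2), Grace (id 10, level 2), Mona (id 14, level 2).
Iteration 3: level < 2 fails for all current rows; recursion stops.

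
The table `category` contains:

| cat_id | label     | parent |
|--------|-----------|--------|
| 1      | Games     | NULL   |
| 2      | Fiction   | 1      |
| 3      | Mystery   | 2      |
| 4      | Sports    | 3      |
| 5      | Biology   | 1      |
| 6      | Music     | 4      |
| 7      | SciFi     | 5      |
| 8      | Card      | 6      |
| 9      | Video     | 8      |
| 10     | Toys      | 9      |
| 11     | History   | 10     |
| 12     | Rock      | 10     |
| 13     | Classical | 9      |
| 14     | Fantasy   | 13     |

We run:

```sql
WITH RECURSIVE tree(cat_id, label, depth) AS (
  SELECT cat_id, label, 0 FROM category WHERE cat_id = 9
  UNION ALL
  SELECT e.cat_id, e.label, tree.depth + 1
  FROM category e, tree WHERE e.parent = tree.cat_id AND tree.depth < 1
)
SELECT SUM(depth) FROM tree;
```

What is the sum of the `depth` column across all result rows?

Base: cat_id=9 (Video) at depth 0.
Iteration 1: rows with parent in {9} -> Toys (id 10, depth 1), Classical (id 13, depth 1).
Iteration 2: depth < 1 fails for all current rows; recursion stops.
SUM(depth) = 0 + 1 + 1 = 2.

2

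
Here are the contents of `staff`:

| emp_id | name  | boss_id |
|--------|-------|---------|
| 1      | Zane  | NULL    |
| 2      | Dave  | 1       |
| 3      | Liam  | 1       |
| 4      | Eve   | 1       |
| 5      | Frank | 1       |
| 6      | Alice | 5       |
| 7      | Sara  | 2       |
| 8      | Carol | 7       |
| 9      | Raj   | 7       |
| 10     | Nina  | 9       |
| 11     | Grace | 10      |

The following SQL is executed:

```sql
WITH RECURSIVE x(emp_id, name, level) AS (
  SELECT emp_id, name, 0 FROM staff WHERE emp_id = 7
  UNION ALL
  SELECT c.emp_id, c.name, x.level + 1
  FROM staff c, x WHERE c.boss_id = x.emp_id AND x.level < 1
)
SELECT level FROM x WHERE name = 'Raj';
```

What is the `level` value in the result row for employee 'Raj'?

1

Base: emp_id=7 (Sara) at level 0.
Iteration 1: rows with boss_id in {7} -> Carol (id 8, level 1), Raj (id 9, level 1).
Iteration 2: level < 1 fails for all current rows; recursion stops.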